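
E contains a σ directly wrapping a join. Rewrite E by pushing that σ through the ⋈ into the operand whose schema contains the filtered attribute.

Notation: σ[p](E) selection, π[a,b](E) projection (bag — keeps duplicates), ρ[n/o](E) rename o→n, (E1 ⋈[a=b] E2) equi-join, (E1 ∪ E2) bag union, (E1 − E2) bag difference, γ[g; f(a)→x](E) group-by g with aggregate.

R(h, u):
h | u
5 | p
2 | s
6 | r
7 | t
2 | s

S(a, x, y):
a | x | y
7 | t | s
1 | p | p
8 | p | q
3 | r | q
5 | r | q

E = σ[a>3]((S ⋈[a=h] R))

σ filters on a, owned by the left side.
E' = (σ[a>3](S) ⋈[a=h] R)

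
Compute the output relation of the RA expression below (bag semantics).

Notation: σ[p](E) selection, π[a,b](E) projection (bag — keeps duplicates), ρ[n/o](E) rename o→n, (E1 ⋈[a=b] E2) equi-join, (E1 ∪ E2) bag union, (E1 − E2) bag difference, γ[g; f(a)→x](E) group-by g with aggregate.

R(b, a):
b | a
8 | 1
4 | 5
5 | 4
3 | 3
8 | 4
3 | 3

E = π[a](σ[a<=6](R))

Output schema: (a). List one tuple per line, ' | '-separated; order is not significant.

Subexpression sizes:
  R → 6
  σ[a<=6](R) → 6
  π[a](σ[a<=6](R)) → 6

== RESULT ==
a
1
3
3
4
4
5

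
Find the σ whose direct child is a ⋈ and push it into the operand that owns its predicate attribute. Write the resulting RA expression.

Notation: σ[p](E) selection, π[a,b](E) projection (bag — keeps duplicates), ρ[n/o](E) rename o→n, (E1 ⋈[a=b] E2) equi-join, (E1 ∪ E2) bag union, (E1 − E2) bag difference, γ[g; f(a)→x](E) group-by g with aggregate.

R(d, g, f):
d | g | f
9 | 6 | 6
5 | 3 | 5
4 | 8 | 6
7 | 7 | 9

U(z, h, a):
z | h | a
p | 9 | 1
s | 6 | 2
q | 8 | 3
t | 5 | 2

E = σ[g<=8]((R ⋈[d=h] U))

σ filters on g, owned by the left side.
E' = (σ[g<=8](R) ⋈[d=h] U)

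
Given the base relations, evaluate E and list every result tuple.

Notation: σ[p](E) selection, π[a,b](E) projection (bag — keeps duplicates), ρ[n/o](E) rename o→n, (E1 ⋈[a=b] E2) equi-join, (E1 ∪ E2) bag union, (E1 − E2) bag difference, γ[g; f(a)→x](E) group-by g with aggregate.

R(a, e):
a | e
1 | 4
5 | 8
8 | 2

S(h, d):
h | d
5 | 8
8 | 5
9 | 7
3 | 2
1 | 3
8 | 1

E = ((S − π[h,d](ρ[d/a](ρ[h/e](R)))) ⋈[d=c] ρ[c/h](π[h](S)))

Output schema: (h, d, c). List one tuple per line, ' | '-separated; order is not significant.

Row counts bottom-up:
  S → 6
  R → 3
  ρ[h/e](R) → 3
  ρ[d/a](ρ[h/e](R)) → 3
  π[h,d](ρ[d/a](ρ[h/e](R))) → 3
  (S − π[h,d](ρ[d/a](ρ[h/e](R)))) → 5
  S → 6
  π[h](S) → 6
  ρ[c/h](π[h](S)) → 6
  ((S − π[h,d](ρ[d/a](ρ[h/e](R)))) ⋈[d=c] ρ[c/h](π[h](S))) → 4

== RESULT ==
h | d | c
1 | 3 | 3
5 | 8 | 8
5 | 8 | 8
8 | 1 | 1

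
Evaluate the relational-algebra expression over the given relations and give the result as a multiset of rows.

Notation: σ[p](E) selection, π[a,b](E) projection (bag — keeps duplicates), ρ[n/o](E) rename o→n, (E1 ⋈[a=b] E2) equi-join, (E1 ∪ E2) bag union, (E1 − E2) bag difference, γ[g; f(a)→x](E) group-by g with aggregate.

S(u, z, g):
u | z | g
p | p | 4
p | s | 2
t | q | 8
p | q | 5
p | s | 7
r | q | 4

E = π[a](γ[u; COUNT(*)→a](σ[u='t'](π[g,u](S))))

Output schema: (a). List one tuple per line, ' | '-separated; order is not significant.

Per-node cardinality:
  S → 6
  π[g,u](S) → 6
  σ[u='t'](π[g,u](S)) → 1
  γ[u; COUNT(*)→a](σ[u='t'](π[g,u](S))) → 1
  π[a](γ[u; COUNT(*)→a](σ[u='t'](π[g,u](S)))) → 1

== RESULT ==
a
1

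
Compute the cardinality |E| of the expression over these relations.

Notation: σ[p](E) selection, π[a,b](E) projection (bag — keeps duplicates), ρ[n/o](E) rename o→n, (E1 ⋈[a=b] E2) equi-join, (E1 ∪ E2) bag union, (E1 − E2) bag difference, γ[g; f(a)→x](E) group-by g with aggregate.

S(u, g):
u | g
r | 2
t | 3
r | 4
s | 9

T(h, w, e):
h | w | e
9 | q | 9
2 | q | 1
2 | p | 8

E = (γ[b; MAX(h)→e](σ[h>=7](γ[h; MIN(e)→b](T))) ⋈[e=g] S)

Row counts bottom-up:
  T → 3
  γ[h; MIN(e)→b](T) → 2
  σ[h>=7](γ[h; MIN(e)→b](T)) → 1
  γ[b; MAX(h)→e](σ[h>=7](γ[h; MIN(e)→b](T))) → 1
  S → 4
  (γ[b; MAX(h)→e](σ[h>=7](γ[h; MIN(e)→b](T))) ⋈[e=g] S) → 1

|E| = 1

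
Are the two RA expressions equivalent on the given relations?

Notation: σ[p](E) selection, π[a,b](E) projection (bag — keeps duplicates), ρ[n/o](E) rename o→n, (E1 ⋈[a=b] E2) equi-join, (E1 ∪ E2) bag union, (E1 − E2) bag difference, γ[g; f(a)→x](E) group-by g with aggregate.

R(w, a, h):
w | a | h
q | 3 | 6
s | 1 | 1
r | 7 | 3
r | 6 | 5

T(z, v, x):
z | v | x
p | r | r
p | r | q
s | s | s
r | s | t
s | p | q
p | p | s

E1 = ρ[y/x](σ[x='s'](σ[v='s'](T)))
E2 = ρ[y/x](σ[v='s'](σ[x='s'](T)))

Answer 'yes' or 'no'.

E1 row counts bottom-up:
  T → 6
  σ[v='s'](T) → 2
  σ[x='s'](σ[v='s'](T)) → 1
  ρ[y/x](σ[x='s'](σ[v='s'](T))) → 1
E2 row counts bottom-up:
  T → 6
  σ[x='s'](T) → 2
  σ[v='s'](σ[x='s'](T)) → 1
  ρ[y/x](σ[v='s'](σ[x='s'](T))) → 1

E1 and E2 produce the same multiset:
z | v | y
s | s | s

yes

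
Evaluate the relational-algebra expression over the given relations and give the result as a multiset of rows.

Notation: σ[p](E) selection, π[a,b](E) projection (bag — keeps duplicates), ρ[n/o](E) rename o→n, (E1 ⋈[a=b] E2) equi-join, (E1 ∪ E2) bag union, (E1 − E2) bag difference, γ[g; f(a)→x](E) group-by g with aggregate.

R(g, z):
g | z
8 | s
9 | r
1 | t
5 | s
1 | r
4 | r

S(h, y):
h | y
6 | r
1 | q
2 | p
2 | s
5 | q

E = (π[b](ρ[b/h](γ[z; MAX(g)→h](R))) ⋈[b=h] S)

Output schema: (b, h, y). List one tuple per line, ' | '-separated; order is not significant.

Row counts bottom-up:
  R → 6
  γ[z; MAX(g)→h](R) → 3
  ρ[b/h](γ[z; MAX(g)→h](R)) → 3
  π[b](ρ[b/h](γ[z; MAX(g)→h](R))) → 3
  S → 5
  (π[b](ρ[b/h](γ[z; MAX(g)→h](R))) ⋈[b=h] S) → 1

== RESULT ==
b | h | y
1 | 1 | q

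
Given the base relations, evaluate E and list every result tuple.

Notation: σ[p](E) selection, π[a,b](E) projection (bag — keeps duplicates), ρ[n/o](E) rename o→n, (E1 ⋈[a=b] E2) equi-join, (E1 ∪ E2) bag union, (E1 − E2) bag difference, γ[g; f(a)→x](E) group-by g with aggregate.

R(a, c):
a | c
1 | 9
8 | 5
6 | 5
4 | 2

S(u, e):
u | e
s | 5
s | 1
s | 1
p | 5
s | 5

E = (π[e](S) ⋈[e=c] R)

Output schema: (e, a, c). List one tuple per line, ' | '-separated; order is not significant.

Stepwise |·|:
  S → 5
  π[e](S) → 5
  R → 4
  (π[e](S) ⋈[e=c] R) → 6

== RESULT ==
e | a | c
5 | 6 | 5
5 | 6 | 5
5 | 6 | 5
5 | 8 | 5
5 | 8 | 5
5 | 8 | 5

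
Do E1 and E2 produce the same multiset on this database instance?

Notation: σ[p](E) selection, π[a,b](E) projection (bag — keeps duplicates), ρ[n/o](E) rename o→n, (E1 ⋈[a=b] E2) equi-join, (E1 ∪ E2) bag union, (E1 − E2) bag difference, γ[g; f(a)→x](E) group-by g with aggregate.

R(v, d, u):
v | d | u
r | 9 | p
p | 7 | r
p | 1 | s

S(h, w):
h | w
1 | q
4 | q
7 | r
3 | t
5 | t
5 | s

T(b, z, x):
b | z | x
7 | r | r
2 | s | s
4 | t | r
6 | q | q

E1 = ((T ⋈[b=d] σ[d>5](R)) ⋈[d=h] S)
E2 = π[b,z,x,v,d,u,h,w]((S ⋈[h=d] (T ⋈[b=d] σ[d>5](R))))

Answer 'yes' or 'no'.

E1 row counts bottom-up:
  T → 4
  R → 3
  σ[d>5](R) → 2
  (T ⋈[b=d] σ[d>5](R)) → 1
  S → 6
  ((T ⋈[b=d] σ[d>5](R)) ⋈[d=h] S) → 1
E2 row counts bottom-up:
  S → 6
  T → 4
  R → 3
  σ[d>5](R) → 2
  (T ⋈[b=d] σ[d>5](R)) → 1
  (S ⋈[h=d] (T ⋈[b=d] σ[d>5](R))) → 1
  π[b,z,x,v,d,u,h,w]((S ⋈[h=d] (T ⋈[b=d] σ[d>5](R)))) → 1

E1 and E2 produce the same multiset:
b | z | x | v | d | u | h | w
7 | r | r | p | 7 | r | 7 | r

yes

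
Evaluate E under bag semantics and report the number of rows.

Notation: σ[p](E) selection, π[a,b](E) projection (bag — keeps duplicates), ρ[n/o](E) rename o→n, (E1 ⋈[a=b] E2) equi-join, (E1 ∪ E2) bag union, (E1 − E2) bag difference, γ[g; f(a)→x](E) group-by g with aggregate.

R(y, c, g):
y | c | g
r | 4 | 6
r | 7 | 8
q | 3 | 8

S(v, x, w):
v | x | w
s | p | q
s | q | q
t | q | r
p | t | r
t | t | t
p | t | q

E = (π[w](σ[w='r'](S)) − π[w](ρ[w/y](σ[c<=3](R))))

Subexpression sizes:
  S → 6
  σ[w='r'](S) → 2
  π[w](σ[w='r'](S)) → 2
  R → 3
  σ[c<=3](R) → 1
  ρ[w/y](σ[c<=3](R)) → 1
  π[w](ρ[w/y](σ[c<=3](R))) → 1
  (π[w](σ[w='r'](S)) − π[w](ρ[w/y](σ[c<=3](R)))) → 2

|E| = 2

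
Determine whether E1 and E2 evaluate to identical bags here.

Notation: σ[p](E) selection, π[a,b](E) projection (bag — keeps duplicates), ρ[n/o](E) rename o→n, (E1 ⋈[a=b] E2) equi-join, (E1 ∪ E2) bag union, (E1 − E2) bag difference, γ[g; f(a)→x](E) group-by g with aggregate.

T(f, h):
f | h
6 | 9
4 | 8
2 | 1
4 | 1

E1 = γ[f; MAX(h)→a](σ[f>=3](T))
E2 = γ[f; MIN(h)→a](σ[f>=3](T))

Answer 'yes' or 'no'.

E1 row counts bottom-up:
  T → 4
  σ[f>=3](T) → 3
  γ[f; MAX(h)→a](σ[f>=3](T)) → 2
E2 row counts bottom-up:
  T → 4
  σ[f>=3](T) → 3
  γ[f; MIN(h)→a](σ[f>=3](T)) → 2

E1 result:
f | a
4 | 8
6 | 9
E2 result:
f | a
4 | 1
6 | 9
Witness: (4, 8) appears 1× in E1 but 0× in E2.

no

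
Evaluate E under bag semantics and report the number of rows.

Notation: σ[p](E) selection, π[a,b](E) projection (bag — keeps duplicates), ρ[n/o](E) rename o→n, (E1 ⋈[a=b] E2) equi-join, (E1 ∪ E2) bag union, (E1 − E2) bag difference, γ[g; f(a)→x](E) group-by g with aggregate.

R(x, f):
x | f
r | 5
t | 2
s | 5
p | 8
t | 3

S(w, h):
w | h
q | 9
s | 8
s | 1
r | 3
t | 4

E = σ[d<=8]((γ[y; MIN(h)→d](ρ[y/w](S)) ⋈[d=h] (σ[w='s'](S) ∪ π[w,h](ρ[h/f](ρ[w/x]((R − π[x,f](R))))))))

Row counts bottom-up:
  S → 5
  ρ[y/w](S) → 5
  γ[y; MIN(h)→d](ρ[y/w](S)) → 4
  S → 5
  σ[w='s'](S) → 2
  R → 5
  R → 5
  π[x,f](R) → 5
  (R − π[x,f](R)) → 0
  ρ[w/x]((R − π[x,f](R))) → 0
  ρ[h/f](ρ[w/x]((R − π[x,f](R)))) → 0
  π[w,h](ρ[h/f](ρ[w/x]((R − π[x,f](R))))) → 0
  (σ[w='s'](S) ∪ π[w,h](ρ[h/f](ρ[w/x]((R − π[x,f](R)))))) → 2
  (γ[y; MIN(h)→d](ρ[y/w](S)) ⋈[d=h] (σ[w='s'](S) ∪ π[w,h](ρ[h/f](ρ[w/x]((R − π[x,f](R))))))) → 1
  σ[d<=8]((γ[y; MIN(h)→d](ρ[y/w](S)) ⋈[d=h] (σ[w='s'](S) ∪ π[w,h](ρ[h/f](ρ[w/x]((R − π[x,f](R)))))))) → 1

|E| = 1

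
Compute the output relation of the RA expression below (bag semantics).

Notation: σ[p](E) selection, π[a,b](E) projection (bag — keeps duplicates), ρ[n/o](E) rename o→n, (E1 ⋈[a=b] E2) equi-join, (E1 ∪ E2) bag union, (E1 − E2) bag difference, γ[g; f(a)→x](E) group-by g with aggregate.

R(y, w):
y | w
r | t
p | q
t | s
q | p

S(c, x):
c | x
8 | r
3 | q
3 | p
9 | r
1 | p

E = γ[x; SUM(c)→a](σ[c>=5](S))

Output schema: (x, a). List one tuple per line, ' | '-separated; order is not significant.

Stepwise |·|:
  S → 5
  σ[c>=5](S) → 2
  γ[x; SUM(c)→a](σ[c>=5](S)) → 1

== RESULT ==
x | a
r | 17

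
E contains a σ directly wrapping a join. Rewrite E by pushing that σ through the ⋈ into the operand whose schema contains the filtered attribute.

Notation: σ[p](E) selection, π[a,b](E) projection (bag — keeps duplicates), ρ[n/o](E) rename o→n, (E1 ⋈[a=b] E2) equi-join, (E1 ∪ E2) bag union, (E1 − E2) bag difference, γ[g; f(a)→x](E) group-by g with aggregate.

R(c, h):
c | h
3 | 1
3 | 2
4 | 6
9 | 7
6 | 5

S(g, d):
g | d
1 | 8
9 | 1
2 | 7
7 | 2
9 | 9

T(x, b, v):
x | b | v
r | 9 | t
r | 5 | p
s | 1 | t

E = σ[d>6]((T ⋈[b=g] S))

σ filters on d, owned by the right side.
E' = (T ⋈[b=g] σ[d>6](S))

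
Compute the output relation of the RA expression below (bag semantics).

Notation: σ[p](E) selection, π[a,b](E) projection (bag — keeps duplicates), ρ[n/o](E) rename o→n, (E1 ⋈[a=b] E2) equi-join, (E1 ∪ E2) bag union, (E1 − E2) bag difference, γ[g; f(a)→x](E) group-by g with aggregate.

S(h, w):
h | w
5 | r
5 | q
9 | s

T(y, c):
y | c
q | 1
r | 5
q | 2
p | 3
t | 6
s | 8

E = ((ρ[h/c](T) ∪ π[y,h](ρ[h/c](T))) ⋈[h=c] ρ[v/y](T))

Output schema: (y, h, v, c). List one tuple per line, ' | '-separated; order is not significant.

Stepwise |·|:
  T → 6
  ρ[h/c](T) → 6
  T → 6
  ρ[h/c](T) → 6
  π[y,h](ρ[h/c](T)) → 6
  (ρ[h/c](T) ∪ π[y,h](ρ[h/c](T))) → 12
  T → 6
  ρ[v/y](T) → 6
  ((ρ[h/c](T) ∪ π[y,h](ρ[h/c](T))) ⋈[h=c] ρ[v/y](T)) → 12

== RESULT ==
y | h | v | c
p | 3 | p | 3
p | 3 | p | 3
q | 1 | q | 1
q | 1 | q | 1
q | 2 | q | 2
q | 2 | q | 2
r | 5 | r | 5
r | 5 | r | 5
s | 8 | s | 8
s | 8 | s | 8
t | 6 | t | 6
t | 6 | t | 6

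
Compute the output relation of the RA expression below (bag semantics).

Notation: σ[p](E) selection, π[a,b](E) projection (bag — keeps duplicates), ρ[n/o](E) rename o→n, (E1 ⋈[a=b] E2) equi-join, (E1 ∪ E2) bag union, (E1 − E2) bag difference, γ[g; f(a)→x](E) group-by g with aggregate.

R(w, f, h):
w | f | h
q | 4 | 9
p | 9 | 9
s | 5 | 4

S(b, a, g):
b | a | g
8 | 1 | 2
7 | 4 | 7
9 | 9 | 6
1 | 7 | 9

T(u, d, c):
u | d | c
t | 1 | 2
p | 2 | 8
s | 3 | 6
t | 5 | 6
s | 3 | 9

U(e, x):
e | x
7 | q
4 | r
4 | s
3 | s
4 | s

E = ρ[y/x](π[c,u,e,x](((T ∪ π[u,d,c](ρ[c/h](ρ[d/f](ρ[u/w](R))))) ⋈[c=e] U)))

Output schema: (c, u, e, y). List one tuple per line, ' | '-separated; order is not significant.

Stepwise |·|:
  T → 5
  R → 3
  ρ[u/w](R) → 3
  ρ[d/f](ρ[u/w](R)) → 3
  ρ[c/h](ρ[d/f](ρ[u/w](R))) → 3
  π[u,d,c](ρ[c/h](ρ[d/f](ρ[u/w](R)))) → 3
  (T ∪ π[u,d,c](ρ[c/h](ρ[d/f](ρ[u/w](R))))) → 8
  U → 5
  ((T ∪ π[u,d,c](ρ[c/h](ρ[d/f](ρ[u/w](R))))) ⋈[c=e] U) → 3
  π[c,u,e,x](((T ∪ π[u,d,c](ρ[c/h](ρ[d/f](ρ[u/w](R))))) ⋈[c=e] U)) → 3
  ρ[y/x](π[c,u,e,x](((T ∪ π[u,d,c](ρ[c/h](ρ[d/f](ρ[u/w](R))))) ⋈[c=e] U))) → 3

== RESULT ==
c | u | e | y
4 | s | 4 | r
4 | s | 4 | s
4 | s | 4 | s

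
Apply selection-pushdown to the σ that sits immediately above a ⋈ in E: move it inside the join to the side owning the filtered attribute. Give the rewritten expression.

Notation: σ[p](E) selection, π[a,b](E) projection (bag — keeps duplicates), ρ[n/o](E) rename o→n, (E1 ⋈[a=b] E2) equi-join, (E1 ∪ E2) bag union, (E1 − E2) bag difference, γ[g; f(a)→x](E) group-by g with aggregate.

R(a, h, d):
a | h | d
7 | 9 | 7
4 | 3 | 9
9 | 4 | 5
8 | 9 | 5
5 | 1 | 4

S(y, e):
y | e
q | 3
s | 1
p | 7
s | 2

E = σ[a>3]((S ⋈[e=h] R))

σ filters on a, owned by the right side.
E' = (S ⋈[e=h] σ[a>3](R))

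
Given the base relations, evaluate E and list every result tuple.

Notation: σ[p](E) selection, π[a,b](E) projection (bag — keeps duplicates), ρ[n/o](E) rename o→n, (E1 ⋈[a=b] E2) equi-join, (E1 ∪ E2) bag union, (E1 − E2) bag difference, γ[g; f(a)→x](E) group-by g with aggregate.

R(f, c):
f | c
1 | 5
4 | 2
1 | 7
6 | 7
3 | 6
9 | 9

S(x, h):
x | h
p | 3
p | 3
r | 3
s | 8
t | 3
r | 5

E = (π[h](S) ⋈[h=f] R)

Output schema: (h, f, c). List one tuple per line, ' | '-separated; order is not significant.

Subexpression sizes:
  S → 6
  π[h](S) → 6
  R → 6
  (π[h](S) ⋈[h=f] R) → 4

== RESULT ==
h | f | c
3 | 3 | 6
3 | 3 | 6
3 | 3 | 6
3 | 3 | 6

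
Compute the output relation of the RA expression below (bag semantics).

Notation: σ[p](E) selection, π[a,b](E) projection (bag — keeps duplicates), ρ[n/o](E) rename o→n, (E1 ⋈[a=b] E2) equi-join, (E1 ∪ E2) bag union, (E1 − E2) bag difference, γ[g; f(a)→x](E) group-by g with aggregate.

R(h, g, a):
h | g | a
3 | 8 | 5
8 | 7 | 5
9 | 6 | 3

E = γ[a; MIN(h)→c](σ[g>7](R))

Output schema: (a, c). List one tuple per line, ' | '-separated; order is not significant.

Subexpression sizes:
  R → 3
  σ[g>7](R) → 1
  γ[a; MIN(h)→c](σ[g>7](R)) → 1

== RESULT ==
a | c
5 | 3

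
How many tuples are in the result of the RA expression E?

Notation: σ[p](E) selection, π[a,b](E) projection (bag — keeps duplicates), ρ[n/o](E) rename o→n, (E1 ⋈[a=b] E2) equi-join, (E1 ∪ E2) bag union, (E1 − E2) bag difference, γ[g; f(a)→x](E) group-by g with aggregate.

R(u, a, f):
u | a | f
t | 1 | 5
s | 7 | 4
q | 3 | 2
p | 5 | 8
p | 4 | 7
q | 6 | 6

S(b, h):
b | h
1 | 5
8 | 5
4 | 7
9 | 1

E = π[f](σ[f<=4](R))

Per-node cardinality:
  R → 6
  σ[f<=4](R) → 2
  π[f](σ[f<=4](R)) → 2

|E| = 2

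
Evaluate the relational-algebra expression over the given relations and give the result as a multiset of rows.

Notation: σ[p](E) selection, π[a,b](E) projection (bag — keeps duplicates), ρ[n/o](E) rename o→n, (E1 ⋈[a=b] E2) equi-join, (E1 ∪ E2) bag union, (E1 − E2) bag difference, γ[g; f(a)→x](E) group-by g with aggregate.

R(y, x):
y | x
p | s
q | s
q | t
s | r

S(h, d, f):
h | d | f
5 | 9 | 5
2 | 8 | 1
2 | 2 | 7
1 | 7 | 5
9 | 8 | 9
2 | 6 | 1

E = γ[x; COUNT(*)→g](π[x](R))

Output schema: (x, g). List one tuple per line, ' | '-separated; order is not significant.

Stepwise |·|:
  R → 4
  π[x](R) → 4
  γ[x; COUNT(*)→g](π[x](R)) → 3

== RESULT ==
x | g
r | 1
s | 2
t | 1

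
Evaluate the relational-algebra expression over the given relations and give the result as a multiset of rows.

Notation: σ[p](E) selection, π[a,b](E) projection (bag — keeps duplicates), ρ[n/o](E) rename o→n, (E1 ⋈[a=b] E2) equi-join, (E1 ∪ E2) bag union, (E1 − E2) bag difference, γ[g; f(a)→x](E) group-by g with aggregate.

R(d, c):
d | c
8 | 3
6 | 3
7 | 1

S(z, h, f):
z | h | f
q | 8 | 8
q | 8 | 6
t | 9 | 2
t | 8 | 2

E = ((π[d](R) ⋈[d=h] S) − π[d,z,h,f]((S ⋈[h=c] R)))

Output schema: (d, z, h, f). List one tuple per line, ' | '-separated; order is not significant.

Subexpression sizes:
  R → 3
  π[d](R) → 3
  S → 4
  (π[d](R) ⋈[d=h] S) → 3
  S → 4
  R → 3
  (S ⋈[h=c] R) → 0
  π[d,z,h,f]((S ⋈[h=c] R)) → 0
  ((π[d](R) ⋈[d=h] S) − π[d,z,h,f]((S ⋈[h=c] R))) → 3

== RESULT ==
d | z | h | f
8 | q | 8 | 6
8 | q | 8 | 8
8 | t | 8 | 2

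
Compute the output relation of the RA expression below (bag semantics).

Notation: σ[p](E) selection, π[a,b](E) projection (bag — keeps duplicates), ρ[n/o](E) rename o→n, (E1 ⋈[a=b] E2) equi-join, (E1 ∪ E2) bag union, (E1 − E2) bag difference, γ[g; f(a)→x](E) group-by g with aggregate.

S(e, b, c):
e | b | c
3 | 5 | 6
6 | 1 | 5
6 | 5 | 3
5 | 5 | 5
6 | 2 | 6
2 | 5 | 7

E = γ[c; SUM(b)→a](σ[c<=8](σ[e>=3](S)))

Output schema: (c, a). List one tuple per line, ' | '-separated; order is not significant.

Subexpression sizes:
  S → 6
  σ[e>=3](S) → 5
  σ[c<=8](σ[e>=3](S)) → 5
  γ[c; SUM(b)→a](σ[c<=8](σ[e>=3](S))) → 3

== RESULT ==
c | a
3 | 5
5 | 6
6 | 7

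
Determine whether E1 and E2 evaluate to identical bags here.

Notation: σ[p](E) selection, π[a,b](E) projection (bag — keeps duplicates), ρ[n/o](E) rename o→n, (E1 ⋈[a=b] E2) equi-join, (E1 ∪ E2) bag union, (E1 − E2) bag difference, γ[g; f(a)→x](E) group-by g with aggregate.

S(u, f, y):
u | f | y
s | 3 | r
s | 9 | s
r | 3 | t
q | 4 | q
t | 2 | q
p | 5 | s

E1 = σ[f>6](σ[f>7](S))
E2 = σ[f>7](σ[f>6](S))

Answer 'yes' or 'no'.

E1 stepwise |·|:
  S → 6
  σ[f>7](S) → 1
  σ[f>6](σ[f>7](S)) → 1
E2 stepwise |·|:
  S → 6
  σ[f>6](S) → 1
  σ[f>7](σ[f>6](S)) → 1

E1 and E2 produce the same multiset:
u | f | y
s | 9 | s

yes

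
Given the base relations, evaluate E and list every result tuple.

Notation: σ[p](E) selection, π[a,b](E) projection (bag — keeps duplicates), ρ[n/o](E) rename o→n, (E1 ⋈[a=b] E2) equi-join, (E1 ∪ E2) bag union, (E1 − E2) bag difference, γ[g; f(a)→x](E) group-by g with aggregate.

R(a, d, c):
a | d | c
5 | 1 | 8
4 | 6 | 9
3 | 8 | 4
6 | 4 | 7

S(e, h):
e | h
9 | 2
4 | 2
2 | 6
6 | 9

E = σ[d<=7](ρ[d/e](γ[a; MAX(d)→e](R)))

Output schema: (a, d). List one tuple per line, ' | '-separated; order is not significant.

Subexpression sizes:
  R → 4
  γ[a; MAX(d)→e](R) → 4
  ρ[d/e](γ[a; MAX(d)→e](R)) → 4
  σ[d<=7](ρ[d/e](γ[a; MAX(d)→e](R))) → 3

== RESULT ==
a | d
4 | 6
5 | 1
6 | 4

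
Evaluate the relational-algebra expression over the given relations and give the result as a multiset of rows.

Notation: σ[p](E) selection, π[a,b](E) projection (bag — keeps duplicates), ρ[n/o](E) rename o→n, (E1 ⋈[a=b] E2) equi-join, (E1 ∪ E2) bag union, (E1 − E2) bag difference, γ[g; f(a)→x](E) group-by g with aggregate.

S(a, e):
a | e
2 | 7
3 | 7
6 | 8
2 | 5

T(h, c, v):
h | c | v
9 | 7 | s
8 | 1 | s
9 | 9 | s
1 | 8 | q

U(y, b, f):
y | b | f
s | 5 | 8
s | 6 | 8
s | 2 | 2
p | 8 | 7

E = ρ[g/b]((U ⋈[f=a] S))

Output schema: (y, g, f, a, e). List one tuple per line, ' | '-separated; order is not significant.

Subexpression sizes:
  U → 4
  S → 4
  (U ⋈[f=a] S) → 2
  ρ[g/b]((U ⋈[f=a] S)) → 2

== RESULT ==
y | g | f | a | e
s | 2 | 2 | 2 | 5
s | 2 | 2 | 2 | 7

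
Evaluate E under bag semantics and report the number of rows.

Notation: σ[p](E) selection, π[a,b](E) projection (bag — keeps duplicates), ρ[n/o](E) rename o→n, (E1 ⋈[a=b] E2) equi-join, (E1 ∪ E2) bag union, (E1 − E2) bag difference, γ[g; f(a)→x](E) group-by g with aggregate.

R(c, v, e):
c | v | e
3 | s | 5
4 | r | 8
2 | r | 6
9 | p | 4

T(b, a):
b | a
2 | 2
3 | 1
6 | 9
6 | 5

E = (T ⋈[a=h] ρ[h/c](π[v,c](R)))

Subexpression sizes:
  T → 4
  R → 4
  π[v,c](R) → 4
  ρ[h/c](π[v,c](R)) → 4
  (T ⋈[a=h] ρ[h/c](π[v,c](R))) → 2

|E| = 2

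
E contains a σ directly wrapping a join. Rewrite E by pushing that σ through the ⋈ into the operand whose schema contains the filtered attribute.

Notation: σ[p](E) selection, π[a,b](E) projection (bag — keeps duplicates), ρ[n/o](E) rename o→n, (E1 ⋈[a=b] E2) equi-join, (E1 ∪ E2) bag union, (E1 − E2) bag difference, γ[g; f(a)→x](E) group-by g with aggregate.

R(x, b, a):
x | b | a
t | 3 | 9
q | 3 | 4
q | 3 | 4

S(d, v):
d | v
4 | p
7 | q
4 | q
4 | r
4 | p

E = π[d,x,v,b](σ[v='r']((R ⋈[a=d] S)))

σ filters on v, owned by the right side.
E' = π[d,x,v,b]((R ⋈[a=d] σ[v='r'](S)))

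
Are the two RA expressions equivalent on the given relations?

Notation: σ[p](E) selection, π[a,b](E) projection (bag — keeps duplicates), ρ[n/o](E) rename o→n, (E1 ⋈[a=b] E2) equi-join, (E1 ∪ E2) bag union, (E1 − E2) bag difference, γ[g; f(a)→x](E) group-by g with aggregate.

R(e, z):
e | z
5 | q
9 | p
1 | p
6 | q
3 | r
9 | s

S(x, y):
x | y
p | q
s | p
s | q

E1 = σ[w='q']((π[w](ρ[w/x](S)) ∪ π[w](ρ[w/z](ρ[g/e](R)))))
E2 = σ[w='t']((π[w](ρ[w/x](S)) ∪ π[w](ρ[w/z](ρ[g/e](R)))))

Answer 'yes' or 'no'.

E1 stepwise |·|:
  S → 3
  ρ[w/x](S) → 3
  π[w](ρ[w/x](S)) → 3
  R → 6
  ρ[g/e](R) → 6
  ρ[w/z](ρ[g/e](R)) → 6
  π[w](ρ[w/z](ρ[g/e](R))) → 6
  (π[w](ρ[w/x](S)) ∪ π[w](ρ[w/z](ρ[g/e](R)))) → 9
  σ[w='q']((π[w](ρ[w/x](S)) ∪ π[w](ρ[w/z](ρ[g/e](R))))) → 2
E2 stepwise |·|:
  S → 3
  ρ[w/x](S) → 3
  π[w](ρ[w/x](S)) → 3
  R → 6
  ρ[g/e](R) → 6
  ρ[w/z](ρ[g/e](R)) → 6
  π[w](ρ[w/z](ρ[g/e](R))) → 6
  (π[w](ρ[w/x](S)) ∪ π[w](ρ[w/z](ρ[g/e](R)))) → 9
  σ[w='t']((π[w](ρ[w/x](S)) ∪ π[w](ρ[w/z](ρ[g/e](R))))) → 0

E1 result:
w
q
q
E2 result:
w
(0 rows)
Witness: ('q',) appears 2× in E1 but 0× in E2.

no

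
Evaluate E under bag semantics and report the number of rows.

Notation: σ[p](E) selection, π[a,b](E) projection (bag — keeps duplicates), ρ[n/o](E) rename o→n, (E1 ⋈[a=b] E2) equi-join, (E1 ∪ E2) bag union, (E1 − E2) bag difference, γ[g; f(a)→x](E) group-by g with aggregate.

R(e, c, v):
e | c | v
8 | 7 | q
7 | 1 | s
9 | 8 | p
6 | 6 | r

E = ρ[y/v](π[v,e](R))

Subexpression sizes:
  R → 4
  π[v,e](R) → 4
  ρ[y/v](π[v,e](R)) → 4

|E| = 4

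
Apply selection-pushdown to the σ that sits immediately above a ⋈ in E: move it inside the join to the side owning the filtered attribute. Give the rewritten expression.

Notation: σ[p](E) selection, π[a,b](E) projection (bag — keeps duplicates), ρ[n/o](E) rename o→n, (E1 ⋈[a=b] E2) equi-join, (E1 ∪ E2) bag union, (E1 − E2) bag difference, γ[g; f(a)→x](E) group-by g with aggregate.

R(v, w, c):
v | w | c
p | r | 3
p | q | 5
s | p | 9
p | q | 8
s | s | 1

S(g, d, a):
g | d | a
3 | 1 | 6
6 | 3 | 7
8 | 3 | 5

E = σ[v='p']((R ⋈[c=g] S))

σ filters on v, owned by the left side.
E' = (σ[v='p'](R) ⋈[c=g] S)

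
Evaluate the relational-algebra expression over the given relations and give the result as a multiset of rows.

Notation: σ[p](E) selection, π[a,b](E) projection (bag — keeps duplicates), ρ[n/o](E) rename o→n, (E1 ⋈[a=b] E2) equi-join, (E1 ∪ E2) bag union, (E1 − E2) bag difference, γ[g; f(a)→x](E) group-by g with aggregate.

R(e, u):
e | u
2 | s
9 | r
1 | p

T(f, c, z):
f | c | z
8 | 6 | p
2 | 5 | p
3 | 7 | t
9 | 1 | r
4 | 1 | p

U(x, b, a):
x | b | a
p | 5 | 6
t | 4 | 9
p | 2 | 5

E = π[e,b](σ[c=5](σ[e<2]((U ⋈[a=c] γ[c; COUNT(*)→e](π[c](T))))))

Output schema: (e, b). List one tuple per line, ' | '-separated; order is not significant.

Per-node cardinality:
  U → 3
  T → 5
  π[c](T) → 5
  γ[c; COUNT(*)→e](π[c](T)) → 4
  (U ⋈[a=c] γ[c; COUNT(*)→e](π[c](T))) → 2
  σ[e<2]((U ⋈[a=c] γ[c; COUNT(*)→e](π[c](T)))) → 2
  σ[c=5](σ[e<2]((U ⋈[a=c] γ[c; COUNT(*)→e](π[c](T))))) → 1
  π[e,b](σ[c=5](σ[e<2]((U ⋈[a=c] γ[c; COUNT(*)→e](π[c](T)))))) → 1

== RESULT ==
e | b
1 | 2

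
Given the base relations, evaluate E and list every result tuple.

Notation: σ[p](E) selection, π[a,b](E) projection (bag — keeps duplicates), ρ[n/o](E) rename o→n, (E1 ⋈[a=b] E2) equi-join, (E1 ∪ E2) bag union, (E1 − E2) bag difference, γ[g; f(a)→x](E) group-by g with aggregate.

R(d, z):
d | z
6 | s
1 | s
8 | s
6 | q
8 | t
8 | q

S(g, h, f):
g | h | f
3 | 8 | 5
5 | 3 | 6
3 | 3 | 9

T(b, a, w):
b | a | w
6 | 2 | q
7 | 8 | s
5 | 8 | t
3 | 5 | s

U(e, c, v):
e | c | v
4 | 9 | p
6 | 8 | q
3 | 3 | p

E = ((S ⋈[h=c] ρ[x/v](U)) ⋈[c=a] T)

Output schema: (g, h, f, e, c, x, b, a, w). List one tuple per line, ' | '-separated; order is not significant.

Subexpression sizes:
  S → 3
  U → 3
  ρ[x/v](U) → 3
  (S ⋈[h=c] ρ[x/v](U)) → 3
  T → 4
  ((S ⋈[h=c] ρ[x/v](U)) ⋈[c=a] T) → 2

== RESULT ==
g | h | f | e | c | x | b | a | w
3 | 8 | 5 | 6 | 8 | q | 5 | 8 | t
3 | 8 | 5 | 6 | 8 | q | 7 | 8 | s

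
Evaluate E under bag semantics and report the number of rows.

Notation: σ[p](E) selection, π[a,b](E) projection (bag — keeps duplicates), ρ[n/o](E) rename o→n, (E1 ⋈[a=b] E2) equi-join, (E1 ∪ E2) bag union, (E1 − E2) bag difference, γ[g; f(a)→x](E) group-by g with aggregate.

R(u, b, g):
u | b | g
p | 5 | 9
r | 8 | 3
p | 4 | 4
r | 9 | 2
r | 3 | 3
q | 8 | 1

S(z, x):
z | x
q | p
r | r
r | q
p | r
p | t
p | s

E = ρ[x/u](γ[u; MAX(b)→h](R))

Subexpression sizes:
  R → 6
  γ[u; MAX(b)→h](R) → 3
  ρ[x/u](γ[u; MAX(b)→h](R)) → 3

|E| = 3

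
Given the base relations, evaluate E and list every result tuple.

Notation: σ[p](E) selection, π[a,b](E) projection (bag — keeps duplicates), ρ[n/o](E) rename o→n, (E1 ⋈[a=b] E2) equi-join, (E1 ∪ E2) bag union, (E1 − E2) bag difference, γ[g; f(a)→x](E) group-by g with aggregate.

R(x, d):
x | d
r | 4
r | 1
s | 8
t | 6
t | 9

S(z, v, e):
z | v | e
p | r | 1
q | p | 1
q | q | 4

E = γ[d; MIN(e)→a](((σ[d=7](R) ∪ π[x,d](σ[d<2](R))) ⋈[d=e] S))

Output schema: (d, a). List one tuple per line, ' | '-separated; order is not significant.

Per-node cardinality:
  R → 5
  σ[d=7](R) → 0
  R → 5
  σ[d<2](R) → 1
  π[x,d](σ[d<2](R)) → 1
  (σ[d=7](R) ∪ π[x,d](σ[d<2](R))) → 1
  S → 3
  ((σ[d=7](R) ∪ π[x,d](σ[d<2](R))) ⋈[d=e] S) → 2
  γ[d; MIN(e)→a](((σ[d=7](R) ∪ π[x,d](σ[d<2](R))) ⋈[d=e] S)) → 1

== RESULT ==
d | a
1 | 1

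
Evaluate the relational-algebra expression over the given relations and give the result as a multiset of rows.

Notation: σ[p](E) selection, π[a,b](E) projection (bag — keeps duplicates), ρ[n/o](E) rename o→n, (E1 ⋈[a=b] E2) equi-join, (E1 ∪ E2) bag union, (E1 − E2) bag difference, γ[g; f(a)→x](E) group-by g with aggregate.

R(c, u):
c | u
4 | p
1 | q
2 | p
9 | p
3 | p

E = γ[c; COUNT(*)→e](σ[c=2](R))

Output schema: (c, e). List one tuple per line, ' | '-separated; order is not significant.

Row counts bottom-up:
  R → 5
  σ[c=2](R) → 1
  γ[c; COUNT(*)→e](σ[c=2](R)) → 1

== RESULT ==
c | e
2 | 1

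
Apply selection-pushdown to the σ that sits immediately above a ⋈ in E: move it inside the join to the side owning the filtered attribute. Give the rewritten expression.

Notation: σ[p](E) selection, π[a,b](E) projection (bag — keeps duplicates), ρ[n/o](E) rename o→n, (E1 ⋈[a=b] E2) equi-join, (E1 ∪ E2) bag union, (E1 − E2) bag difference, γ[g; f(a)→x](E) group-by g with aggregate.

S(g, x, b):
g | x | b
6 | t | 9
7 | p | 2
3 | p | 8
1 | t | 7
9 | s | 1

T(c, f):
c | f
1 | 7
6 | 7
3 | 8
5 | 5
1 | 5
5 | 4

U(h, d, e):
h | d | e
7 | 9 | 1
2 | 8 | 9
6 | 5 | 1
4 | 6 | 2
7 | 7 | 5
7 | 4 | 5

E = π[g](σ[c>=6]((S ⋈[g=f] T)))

σ filters on c, owned by the right side.
E' = π[g]((S ⋈[g=f] σ[c>=6](T)))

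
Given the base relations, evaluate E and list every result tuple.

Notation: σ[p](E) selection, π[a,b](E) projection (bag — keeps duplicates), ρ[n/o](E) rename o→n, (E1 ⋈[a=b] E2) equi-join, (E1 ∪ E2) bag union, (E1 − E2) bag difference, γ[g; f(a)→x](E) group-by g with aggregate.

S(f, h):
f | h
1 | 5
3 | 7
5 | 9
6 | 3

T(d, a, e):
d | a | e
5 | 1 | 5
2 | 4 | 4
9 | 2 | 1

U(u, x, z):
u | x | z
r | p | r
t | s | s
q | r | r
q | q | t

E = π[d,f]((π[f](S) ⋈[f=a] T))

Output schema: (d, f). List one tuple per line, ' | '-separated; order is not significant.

Row counts bottom-up:
  S → 4
  π[f](S) → 4
  T → 3
  (π[f](S) ⋈[f=a] T) → 1
  π[d,f]((π[f](S) ⋈[f=a] T)) → 1

== RESULT ==
d | f
5 | 1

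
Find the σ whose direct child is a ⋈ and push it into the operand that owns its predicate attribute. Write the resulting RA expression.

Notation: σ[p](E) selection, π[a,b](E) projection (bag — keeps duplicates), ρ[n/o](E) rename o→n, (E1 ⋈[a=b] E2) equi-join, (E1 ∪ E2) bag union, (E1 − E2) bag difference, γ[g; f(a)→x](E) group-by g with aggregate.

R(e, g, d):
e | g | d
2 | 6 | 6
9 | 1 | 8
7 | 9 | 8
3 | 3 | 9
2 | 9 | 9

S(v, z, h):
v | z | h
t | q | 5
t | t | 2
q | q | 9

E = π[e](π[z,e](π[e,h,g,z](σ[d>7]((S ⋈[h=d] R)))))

σ filters on d, owned by the right side.
E' = π[e](π[z,e](π[e,h,g,z]((S ⋈[h=d] σ[d>7](R)))))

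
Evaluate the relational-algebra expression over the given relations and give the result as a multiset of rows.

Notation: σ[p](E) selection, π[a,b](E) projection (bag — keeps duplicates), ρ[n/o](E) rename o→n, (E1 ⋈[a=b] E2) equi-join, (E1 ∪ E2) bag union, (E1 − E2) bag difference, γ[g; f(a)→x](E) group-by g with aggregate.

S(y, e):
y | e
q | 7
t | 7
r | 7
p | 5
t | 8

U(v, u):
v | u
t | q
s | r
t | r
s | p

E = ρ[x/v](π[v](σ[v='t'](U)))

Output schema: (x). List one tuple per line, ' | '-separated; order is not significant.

Row counts bottom-up:
  U → 4
  σ[v='t'](U) → 2
  π[v](σ[v='t'](U)) → 2
  ρ[x/v](π[v](σ[v='t'](U))) → 2

== RESULT ==
x
t
t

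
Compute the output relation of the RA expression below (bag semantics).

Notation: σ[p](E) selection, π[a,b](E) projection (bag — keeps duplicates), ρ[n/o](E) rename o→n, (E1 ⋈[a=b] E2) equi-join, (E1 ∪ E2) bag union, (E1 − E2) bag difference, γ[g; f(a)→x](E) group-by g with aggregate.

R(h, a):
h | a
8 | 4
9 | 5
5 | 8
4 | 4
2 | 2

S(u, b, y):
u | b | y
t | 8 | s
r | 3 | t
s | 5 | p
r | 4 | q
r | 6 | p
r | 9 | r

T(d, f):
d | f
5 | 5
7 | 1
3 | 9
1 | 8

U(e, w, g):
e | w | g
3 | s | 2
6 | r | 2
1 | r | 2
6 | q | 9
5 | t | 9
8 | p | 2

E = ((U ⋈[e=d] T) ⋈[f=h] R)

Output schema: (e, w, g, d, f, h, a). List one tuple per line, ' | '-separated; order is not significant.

Row counts bottom-up:
  U → 6
  T → 4
  (U ⋈[e=d] T) → 3
  R → 5
  ((U ⋈[e=d] T) ⋈[f=h] R) → 3

== RESULT ==
e | w | g | d | f | h | a
1 | r | 2 | 1 | 8 | 8 | 4
3 | s | 2 | 3 | 9 | 9 | 5
5 | t | 9 | 5 | 5 | 5 | 8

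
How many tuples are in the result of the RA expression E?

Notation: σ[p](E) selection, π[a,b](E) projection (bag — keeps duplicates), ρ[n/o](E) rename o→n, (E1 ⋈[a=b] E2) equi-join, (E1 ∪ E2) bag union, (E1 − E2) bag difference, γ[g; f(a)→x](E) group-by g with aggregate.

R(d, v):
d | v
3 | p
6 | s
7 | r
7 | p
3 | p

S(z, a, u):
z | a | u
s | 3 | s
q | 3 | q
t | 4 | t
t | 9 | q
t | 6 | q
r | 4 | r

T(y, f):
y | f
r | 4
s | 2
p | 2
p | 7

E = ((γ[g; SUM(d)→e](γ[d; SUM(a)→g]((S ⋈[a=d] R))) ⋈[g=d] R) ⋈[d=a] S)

Stepwise |·|:
  S → 6
  R → 5
  (S ⋈[a=d] R) → 5
  γ[d; SUM(a)→g]((S ⋈[a=d] R)) → 2
  γ[g; SUM(d)→e](γ[d; SUM(a)→g]((S ⋈[a=d] R))) → 2
  R → 5
  (γ[g; SUM(d)→e](γ[d; SUM(a)→g]((S ⋈[a=d] R))) ⋈[g=d] R) → 1
  S → 6
  ((γ[g; SUM(d)→e](γ[d; SUM(a)→g]((S ⋈[a=d] R))) ⋈[g=d] R) ⋈[d=a] S) → 1

|E| = 1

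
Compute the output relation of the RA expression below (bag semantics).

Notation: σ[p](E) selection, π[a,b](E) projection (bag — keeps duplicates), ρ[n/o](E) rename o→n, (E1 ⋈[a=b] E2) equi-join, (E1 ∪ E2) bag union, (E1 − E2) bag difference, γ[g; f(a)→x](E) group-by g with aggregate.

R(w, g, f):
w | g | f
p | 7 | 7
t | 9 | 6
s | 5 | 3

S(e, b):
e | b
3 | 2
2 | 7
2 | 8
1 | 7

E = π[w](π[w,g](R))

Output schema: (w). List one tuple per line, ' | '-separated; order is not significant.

Subexpression sizes:
  R → 3
  π[w,g](R) → 3
  π[w](π[w,g](R)) → 3

== RESULT ==
w
p
s
t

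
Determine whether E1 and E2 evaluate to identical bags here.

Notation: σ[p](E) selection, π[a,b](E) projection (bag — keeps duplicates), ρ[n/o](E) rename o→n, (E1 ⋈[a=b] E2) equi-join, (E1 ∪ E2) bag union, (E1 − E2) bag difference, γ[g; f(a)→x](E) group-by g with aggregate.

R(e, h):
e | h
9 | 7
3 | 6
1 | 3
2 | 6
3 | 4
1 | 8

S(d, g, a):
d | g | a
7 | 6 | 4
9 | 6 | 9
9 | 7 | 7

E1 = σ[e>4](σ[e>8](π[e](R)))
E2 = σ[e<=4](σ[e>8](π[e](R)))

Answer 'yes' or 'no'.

E1 per-node cardinality:
  R → 6
  π[e](R) → 6
  σ[e>8](π[e](R)) → 1
  σ[e>4](σ[e>8](π[e](R))) → 1
E2 per-node cardinality:
  R → 6
  π[e](R) → 6
  σ[e>8](π[e](R)) → 1
  σ[e<=4](σ[e>8](π[e](R))) → 0

E1 result:
e
9
E2 result:
e
(0 rows)
Witness: (9,) appears 1× in E1 but 0× in E2.

no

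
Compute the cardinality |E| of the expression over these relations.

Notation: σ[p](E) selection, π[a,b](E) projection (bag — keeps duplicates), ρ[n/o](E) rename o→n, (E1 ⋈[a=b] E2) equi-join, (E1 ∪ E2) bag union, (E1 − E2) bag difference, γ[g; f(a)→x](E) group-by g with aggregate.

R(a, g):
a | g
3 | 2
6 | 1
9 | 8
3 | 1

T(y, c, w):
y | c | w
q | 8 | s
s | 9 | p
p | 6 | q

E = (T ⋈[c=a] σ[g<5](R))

Per-node cardinality:
  T → 3
  R → 4
  σ[g<5](R) → 3
  (T ⋈[c=a] σ[g<5](R)) → 1

|E| = 1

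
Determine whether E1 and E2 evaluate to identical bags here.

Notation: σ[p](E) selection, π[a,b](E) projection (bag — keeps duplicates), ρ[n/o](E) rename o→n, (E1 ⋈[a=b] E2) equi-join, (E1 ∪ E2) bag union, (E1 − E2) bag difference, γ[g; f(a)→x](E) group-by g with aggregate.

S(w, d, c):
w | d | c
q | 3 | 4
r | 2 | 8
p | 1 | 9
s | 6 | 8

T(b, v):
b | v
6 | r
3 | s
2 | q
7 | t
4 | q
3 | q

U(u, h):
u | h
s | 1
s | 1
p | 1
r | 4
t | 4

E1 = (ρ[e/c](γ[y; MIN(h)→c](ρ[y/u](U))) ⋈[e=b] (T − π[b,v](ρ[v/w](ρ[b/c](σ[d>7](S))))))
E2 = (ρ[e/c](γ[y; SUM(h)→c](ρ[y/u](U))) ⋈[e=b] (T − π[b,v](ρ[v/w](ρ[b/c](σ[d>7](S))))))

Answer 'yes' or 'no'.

E1 row counts bottom-up:
  U → 5
  ρ[y/u](U) → 5
  γ[y; MIN(h)→c](ρ[y/u](U)) → 4
  ρ[e/c](γ[y; MIN(h)→c](ρ[y/u](U))) → 4
  T → 6
  S → 4
  σ[d>7](S) → 0
  ρ[b/c](σ[d>7](S)) → 0
  ρ[v/w](ρ[b/c](σ[d>7](S))) → 0
  π[b,v](ρ[v/w](ρ[b/c](σ[d>7](S)))) → 0
  (T − π[b,v](ρ[v/w](ρ[b/c](σ[d>7](S))))) → 6
  (ρ[e/c](γ[y; MIN(h)→c](ρ[y/u](U))) ⋈[e=b] (T − π[b,v](ρ[v/w](ρ[b/c](σ[d>7](S)))))) → 2
E2 row counts bottom-up:
  U → 5
  ρ[y/u](U) → 5
  γ[y; SUM(h)→c](ρ[y/u](U)) → 4
  ρ[e/c](γ[y; SUM(h)→c](ρ[y/u](U))) → 4
  T → 6
  S → 4
  σ[d>7](S) → 0
  ρ[b/c](σ[d>7](S)) → 0
  ρ[v/w](ρ[b/c](σ[d>7](S))) → 0
  π[b,v](ρ[v/w](ρ[b/c](σ[d>7](S)))) → 0
  (T − π[b,v](ρ[v/w](ρ[b/c](σ[d>7](S))))) → 6
  (ρ[e/c](γ[y; SUM(h)→c](ρ[y/u](U))) ⋈[e=b] (T − π[b,v](ρ[v/w](ρ[b/c](σ[d>7](S)))))) → 3

E1 result:
y | e | b | v
r | 4 | 4 | q
t | 4 | 4 | q
E2 result:
y | e | b | v
r | 4 | 4 | q
s | 2 | 2 | q
t | 4 | 4 | q
Witness: ('s', 2, 2, 'q') appears 0× in E1 but 1× in E2.

no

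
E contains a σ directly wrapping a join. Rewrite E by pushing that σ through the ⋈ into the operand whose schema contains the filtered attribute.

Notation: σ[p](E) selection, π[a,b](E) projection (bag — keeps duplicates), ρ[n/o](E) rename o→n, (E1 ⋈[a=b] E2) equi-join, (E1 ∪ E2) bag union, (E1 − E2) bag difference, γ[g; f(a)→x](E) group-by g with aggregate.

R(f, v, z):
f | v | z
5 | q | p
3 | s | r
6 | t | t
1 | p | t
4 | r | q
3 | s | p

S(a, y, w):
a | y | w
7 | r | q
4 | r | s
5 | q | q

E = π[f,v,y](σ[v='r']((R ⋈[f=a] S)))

σ filters on v, owned by the left side.
E' = π[f,v,y]((σ[v='r'](R) ⋈[f=a] S))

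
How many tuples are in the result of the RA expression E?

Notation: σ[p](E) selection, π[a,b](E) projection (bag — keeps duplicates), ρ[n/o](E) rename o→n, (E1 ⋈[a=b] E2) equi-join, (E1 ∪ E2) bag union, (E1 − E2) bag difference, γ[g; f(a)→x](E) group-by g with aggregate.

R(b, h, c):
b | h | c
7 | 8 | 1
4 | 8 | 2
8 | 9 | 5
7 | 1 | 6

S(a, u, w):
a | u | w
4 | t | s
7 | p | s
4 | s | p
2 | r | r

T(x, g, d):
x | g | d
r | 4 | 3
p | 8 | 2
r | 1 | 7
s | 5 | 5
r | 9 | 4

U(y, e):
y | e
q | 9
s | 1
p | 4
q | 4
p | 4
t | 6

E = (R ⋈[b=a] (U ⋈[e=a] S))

Per-node cardinality:
  R → 4
  U → 6
  S → 4
  (U ⋈[e=a] S) → 6
  (R ⋈[b=a] (U ⋈[e=a] S)) → 6

|E| = 6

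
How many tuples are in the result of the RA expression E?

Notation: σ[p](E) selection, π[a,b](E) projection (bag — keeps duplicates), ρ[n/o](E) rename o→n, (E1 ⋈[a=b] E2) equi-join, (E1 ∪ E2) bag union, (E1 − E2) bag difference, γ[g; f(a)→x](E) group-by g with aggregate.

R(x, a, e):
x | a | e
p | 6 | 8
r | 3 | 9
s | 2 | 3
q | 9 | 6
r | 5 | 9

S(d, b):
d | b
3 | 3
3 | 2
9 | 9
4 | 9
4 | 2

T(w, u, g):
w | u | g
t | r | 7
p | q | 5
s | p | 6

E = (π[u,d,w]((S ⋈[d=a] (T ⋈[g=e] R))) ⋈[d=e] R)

Per-node cardinality:
  S → 5
  T → 3
  R → 5
  (T ⋈[g=e] R) → 1
  (S ⋈[d=a] (T ⋈[g=e] R)) → 1
  π[u,d,w]((S ⋈[d=a] (T ⋈[g=e] R))) → 1
  R → 5
  (π[u,d,w]((S ⋈[d=a] (T ⋈[g=e] R))) ⋈[d=e] R) → 2

|E| = 2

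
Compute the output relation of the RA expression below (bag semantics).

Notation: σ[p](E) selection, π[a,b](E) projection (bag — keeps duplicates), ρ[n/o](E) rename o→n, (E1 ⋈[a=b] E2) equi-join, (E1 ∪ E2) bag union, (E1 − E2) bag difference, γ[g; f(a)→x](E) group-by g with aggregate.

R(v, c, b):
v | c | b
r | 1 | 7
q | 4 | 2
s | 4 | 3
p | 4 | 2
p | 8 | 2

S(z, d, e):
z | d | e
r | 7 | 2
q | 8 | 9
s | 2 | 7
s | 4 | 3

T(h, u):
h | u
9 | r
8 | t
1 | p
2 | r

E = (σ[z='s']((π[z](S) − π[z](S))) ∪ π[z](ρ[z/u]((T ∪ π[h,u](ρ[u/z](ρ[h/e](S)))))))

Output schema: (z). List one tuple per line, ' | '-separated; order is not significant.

Row counts bottom-up:
  S → 4
  π[z](S) → 4
  S → 4
  π[z](S) → 4
  (π[z](S) − π[z](S)) → 0
  σ[z='s']((π[z](S) − π[z](S))) → 0
  T → 4
  S → 4
  ρ[h/e](S) → 4
  ρ[u/z](ρ[h/e](S)) → 4
  π[h,u](ρ[u/z](ρ[h/e](S))) → 4
  (T ∪ π[h,u](ρ[u/z](ρ[h/e](S)))) → 8
  ρ[z/u]((T ∪ π[h,u](ρ[u/z](ρ[h/e](S))))) → 8
  π[z](ρ[z/u]((T ∪ π[h,u](ρ[u/z](ρ[h/e](S)))))) → 8
  (σ[z='s']((π[z](S) − π[z](S))) ∪ π[z](ρ[z/u]((T ∪ π[h,u](ρ[u/z](ρ[h/e](S))))))) → 8

== RESULT ==
z
p
q
r
r
r
s
s
t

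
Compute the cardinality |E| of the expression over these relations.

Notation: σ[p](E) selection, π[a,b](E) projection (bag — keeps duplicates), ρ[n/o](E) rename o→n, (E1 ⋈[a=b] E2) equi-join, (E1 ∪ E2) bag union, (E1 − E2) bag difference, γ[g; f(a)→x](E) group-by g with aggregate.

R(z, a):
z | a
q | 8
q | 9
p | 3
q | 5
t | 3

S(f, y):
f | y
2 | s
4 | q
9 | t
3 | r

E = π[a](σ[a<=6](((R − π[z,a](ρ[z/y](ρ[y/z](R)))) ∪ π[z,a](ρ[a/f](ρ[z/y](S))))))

Stepwise |·|:
  R → 5
  R → 5
  ρ[y/z](R) → 5
  ρ[z/y](ρ[y/z](R)) → 5
  π[z,a](ρ[z/y](ρ[y/z](R))) → 5
  (R − π[z,a](ρ[z/y](ρ[y/z](R)))) → 0
  S → 4
  ρ[z/y](S) → 4
  ρ[a/f](ρ[z/y](S)) → 4
  π[z,a](ρ[a/f](ρ[z/y](S))) → 4
  ((R − π[z,a](ρ[z/y](ρ[y/z](R)))) ∪ π[z,a](ρ[a/f](ρ[z/y](S)))) → 4
  σ[a<=6](((R − π[z,a](ρ[z/y](ρ[y/z](R)))) ∪ π[z,a](ρ[a/f](ρ[z/y](S))))) → 3
  π[a](σ[a<=6](((R − π[z,a](ρ[z/y](ρ[y/z](R)))) ∪ π[z,a](ρ[a/f](ρ[z/y](S)))))) → 3

|E| = 3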